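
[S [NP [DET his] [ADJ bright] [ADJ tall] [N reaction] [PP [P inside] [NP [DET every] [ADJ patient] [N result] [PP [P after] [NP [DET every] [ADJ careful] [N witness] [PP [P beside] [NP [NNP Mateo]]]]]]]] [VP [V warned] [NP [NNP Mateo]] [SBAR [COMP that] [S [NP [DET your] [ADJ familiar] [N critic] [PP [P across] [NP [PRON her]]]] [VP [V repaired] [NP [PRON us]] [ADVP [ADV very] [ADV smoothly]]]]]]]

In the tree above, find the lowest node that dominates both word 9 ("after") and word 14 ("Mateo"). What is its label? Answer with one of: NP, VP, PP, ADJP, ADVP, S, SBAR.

PP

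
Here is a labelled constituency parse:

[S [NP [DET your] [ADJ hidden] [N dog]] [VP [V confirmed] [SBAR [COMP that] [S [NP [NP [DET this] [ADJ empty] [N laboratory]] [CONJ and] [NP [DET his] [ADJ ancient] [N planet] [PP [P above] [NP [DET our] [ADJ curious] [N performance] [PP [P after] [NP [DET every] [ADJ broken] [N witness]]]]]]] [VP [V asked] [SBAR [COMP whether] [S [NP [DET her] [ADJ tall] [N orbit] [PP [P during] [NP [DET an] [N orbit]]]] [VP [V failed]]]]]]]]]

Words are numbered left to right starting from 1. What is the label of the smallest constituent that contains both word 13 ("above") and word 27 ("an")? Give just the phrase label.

S

The smallest bracket enclosing both words is [S this empty laboratory and his ancient planet above our curious performance after every broken witness asked whether her tall orbit during an orbit failed], so the label is S.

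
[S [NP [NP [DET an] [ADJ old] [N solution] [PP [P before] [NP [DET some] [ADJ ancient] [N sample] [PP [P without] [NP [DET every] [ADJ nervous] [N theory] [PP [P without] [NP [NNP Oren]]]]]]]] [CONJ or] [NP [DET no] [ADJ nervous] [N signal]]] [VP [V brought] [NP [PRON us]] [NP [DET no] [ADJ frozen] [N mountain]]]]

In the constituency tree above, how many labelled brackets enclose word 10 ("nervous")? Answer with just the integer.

8

The word sits inside ADJ, which is inside NP, inside PP, inside NP, inside PP, inside NP, inside NP, inside S — 8 brackets in all.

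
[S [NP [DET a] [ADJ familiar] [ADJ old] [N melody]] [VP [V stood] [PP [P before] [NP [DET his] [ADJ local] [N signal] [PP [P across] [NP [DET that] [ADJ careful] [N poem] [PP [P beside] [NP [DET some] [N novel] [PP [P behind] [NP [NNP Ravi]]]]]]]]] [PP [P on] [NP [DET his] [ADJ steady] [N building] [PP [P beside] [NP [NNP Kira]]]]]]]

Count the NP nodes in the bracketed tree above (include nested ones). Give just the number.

Listing each NP by its span: [NP a familiar old melody]; [NP his local signal across that careful poem beside some novel behind Ravi]; [NP that careful poem beside some novel behind Ravi]; [NP some novel behind Ravi]; [NP Ravi]; [NP his steady building beside Kira] … — that makes 7.

7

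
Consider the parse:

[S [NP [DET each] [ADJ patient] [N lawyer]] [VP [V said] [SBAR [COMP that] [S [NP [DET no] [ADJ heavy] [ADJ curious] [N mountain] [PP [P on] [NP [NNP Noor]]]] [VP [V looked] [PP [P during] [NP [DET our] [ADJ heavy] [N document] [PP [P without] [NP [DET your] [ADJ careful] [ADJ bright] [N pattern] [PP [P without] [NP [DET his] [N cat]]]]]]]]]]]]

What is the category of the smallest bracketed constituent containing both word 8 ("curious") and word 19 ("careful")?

S

Word 8 lies under S → VP → SBAR → S → NP → ADJ; word 19 lies under S → VP → SBAR → S → VP → PP → NP → PP → NP → ADJ. The lowest shared node is the S.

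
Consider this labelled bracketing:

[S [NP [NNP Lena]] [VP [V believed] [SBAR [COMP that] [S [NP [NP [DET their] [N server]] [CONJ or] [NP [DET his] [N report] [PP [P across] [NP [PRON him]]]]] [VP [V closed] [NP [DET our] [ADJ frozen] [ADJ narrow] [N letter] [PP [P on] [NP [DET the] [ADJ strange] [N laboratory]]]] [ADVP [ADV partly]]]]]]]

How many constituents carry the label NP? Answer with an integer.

7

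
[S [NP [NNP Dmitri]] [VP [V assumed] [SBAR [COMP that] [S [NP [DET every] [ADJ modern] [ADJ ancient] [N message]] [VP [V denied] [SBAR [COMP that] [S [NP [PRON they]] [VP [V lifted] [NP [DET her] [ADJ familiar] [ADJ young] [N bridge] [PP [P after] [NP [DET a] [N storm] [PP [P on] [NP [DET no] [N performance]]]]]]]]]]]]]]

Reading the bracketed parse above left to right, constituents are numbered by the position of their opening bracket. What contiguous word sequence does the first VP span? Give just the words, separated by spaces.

assumed that every modern ancient message denied that they lifted her familiar young bridge after a storm on no performance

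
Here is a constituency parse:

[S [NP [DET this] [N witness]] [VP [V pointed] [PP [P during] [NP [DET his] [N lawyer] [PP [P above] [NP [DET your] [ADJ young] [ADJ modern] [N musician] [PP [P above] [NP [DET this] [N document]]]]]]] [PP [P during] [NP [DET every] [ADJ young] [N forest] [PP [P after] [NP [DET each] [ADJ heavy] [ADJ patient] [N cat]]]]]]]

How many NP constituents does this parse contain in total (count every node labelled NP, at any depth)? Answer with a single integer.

The NP constituents are: [NP this witness]; [NP his lawyer above your young modern musician above this document]; [NP your young modern musician above this document]; [NP this document]; [NP every young forest after each heavy patient cat]; [NP each heavy patient cat]. Total: 6.

6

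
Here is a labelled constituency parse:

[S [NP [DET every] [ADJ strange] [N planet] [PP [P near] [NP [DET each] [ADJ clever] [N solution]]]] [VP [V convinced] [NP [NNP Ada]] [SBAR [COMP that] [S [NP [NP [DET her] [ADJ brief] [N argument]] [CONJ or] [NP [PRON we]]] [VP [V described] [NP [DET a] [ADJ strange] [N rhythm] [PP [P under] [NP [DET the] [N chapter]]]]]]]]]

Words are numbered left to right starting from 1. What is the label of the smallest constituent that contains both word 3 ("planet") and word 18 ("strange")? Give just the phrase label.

S

The smallest bracket enclosing both words is [S every strange planet near each clever solution convinced Ada that her brief argument or we described a strange rhythm under the chapter], so the label is S.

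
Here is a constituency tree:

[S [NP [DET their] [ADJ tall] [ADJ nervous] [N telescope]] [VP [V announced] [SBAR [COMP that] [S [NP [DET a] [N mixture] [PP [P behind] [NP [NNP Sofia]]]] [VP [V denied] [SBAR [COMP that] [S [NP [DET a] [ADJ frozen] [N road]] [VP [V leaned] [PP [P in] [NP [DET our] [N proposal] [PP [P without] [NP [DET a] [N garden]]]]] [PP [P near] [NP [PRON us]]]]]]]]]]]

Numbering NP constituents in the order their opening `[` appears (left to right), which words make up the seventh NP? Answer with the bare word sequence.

us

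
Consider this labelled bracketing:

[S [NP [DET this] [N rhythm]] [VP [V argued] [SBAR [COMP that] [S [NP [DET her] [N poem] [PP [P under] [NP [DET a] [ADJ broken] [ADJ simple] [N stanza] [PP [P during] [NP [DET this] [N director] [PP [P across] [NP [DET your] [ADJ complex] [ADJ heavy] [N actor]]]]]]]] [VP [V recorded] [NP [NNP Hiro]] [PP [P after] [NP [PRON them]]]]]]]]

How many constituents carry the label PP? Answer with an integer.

4

The PP constituents are: [PP under a broken simple stanza during this director across your complex heavy actor]; [PP during this director across your complex heavy actor]; [PP across your complex heavy actor]; [PP after them]. Total: 4.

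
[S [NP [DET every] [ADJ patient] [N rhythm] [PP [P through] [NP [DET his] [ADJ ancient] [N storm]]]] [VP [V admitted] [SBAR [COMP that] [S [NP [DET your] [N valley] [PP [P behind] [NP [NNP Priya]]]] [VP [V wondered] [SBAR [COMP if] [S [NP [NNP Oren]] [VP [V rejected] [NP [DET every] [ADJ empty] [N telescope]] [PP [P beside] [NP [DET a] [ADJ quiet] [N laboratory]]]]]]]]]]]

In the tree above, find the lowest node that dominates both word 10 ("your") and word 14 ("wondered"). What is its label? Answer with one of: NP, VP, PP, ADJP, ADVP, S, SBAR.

S

The smallest bracket enclosing both words is [S your valley behind Priya wondered if Oren rejected every empty telescope beside a quiet laboratory], so the label is S.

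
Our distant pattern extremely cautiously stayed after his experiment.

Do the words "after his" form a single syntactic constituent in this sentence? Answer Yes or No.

No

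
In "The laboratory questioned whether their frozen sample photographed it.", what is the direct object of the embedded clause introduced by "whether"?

it

Within the embedded clause introduced by "whether", the direct object of "photographed" is "it".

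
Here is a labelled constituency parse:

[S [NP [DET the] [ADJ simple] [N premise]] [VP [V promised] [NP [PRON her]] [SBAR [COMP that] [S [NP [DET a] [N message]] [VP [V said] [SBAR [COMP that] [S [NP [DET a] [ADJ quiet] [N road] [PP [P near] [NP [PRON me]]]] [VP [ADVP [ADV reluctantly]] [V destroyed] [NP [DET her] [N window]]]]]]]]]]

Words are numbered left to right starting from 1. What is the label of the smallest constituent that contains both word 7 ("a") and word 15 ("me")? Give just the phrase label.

Both words fall inside [S a message said that a quiet road near me reluctantly destroyed her window] (words 7–19), and no smaller constituent contains them both. Label: S.

S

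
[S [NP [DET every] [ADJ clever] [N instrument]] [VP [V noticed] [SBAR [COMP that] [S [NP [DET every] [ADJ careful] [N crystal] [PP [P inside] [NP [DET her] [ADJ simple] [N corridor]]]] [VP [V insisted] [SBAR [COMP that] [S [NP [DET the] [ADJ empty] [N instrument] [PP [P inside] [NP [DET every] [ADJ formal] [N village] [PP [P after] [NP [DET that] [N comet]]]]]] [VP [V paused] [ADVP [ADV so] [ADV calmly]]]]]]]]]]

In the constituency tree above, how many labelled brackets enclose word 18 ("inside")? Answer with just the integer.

10

Counting open brackets not yet closed at "inside": [S [VP [SBAR [S [VP [SBAR [S [NP [PP [P = 10.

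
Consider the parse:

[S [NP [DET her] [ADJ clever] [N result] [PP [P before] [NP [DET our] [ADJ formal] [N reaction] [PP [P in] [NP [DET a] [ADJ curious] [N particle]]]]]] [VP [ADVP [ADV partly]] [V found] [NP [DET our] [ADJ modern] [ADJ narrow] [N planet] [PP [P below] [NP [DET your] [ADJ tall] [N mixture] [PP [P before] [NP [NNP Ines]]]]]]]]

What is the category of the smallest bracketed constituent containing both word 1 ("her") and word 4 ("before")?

The smallest bracket enclosing both words is [NP her clever result before our formal reaction in a curious particle], so the label is NP.

NP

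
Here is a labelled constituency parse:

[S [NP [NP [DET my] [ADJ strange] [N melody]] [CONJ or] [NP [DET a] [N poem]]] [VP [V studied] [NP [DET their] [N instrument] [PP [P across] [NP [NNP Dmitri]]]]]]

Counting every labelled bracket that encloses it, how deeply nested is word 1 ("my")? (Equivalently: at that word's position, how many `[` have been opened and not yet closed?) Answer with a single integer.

Path from the root down to the word: S → NP → NP → DET. That is 4 enclosing brackets.

4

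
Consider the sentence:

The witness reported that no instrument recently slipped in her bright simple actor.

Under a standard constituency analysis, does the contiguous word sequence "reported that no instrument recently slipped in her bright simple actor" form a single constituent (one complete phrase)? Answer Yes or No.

Yes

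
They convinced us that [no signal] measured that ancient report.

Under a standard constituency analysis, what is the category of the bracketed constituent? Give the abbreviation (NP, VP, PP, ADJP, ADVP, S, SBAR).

NP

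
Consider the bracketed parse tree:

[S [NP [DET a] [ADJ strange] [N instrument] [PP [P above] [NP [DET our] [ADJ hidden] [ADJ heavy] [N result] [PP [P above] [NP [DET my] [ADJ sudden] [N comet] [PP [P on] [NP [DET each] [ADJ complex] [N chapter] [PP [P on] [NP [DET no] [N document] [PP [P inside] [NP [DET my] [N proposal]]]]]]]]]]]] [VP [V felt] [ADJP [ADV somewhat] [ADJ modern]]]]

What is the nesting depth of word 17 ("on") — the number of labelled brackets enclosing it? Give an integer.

Path from the root down to the word: S → NP → PP → NP → PP → NP → PP → NP → PP → P. That is 10 enclosing brackets.

10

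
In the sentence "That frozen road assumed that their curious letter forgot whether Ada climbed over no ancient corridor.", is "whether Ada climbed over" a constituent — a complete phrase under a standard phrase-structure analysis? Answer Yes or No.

The sequence begins inside the complementizer "whether" and ends inside the clause "Ada climbed over no ancient corridor"; it crosses a phrase boundary, so no single node in the tree spans exactly those words.

No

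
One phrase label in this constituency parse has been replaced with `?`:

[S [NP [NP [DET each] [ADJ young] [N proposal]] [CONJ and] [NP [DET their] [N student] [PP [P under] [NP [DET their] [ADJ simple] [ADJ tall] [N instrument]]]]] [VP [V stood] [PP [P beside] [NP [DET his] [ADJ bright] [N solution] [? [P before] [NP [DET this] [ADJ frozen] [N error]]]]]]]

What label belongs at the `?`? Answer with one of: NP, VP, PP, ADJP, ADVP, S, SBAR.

A constituent whose immediate children are P 'before', NP is a prepositional phrase: PP.

PP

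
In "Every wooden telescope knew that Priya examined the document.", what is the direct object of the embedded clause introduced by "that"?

Within the embedded clause introduced by "that", the direct object of "examined" is "the document".

the document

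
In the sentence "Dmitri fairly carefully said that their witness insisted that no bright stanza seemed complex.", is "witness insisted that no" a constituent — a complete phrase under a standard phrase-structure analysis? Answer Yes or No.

No

"witness" belongs to the noun phrase "their witness" while "no" belongs to the verb phrase "insisted that no bright stanza seemed complex"; a span that runs across that boundary is not a single phrase.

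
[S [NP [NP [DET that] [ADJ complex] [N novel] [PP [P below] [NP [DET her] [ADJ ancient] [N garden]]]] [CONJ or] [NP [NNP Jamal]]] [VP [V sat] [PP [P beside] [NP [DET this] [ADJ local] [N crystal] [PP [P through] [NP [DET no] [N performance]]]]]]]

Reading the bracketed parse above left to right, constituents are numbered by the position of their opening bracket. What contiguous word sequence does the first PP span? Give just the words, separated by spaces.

below her ancient garden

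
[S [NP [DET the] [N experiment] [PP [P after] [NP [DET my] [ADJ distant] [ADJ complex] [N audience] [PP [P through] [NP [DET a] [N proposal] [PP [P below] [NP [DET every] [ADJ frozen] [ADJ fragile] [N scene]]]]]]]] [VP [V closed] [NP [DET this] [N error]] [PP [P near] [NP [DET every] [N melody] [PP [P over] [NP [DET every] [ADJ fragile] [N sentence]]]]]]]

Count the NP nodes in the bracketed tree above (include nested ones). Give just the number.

7

Scanning left to right, an opening `[NP` appears at word positions 1, 4, 9, 12, 17, 20, 23 — 7 in total.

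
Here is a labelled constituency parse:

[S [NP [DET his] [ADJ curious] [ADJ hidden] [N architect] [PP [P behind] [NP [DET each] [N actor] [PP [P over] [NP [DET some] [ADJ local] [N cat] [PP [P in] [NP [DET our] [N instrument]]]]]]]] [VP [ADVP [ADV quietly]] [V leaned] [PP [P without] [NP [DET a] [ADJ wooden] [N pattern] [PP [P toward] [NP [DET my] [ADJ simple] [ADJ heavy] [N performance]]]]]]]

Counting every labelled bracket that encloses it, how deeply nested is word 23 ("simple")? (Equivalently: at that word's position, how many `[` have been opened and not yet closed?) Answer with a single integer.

Counting open brackets not yet closed at "simple": [S [VP [PP [NP [PP [NP [ADJ = 7.

7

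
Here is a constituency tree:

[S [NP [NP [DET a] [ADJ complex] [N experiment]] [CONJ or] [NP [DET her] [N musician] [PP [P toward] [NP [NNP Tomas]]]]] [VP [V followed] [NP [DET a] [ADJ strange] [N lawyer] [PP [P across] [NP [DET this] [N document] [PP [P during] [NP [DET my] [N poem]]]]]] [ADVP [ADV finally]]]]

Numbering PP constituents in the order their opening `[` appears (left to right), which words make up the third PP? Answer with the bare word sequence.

during my poem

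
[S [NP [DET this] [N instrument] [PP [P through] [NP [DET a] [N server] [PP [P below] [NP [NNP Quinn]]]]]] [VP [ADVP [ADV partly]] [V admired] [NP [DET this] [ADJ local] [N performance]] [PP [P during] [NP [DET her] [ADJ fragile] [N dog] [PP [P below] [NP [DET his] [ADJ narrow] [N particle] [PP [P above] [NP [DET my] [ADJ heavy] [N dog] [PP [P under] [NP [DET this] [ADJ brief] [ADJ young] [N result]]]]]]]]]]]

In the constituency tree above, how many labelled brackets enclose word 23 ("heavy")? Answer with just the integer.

9

Path from the root down to the word: S → VP → PP → NP → PP → NP → PP → NP → ADJ. That is 9 enclosing brackets.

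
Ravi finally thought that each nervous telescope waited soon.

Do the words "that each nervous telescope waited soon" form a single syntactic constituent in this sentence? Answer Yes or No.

Yes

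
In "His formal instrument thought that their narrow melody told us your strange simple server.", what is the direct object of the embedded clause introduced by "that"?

your strange simple server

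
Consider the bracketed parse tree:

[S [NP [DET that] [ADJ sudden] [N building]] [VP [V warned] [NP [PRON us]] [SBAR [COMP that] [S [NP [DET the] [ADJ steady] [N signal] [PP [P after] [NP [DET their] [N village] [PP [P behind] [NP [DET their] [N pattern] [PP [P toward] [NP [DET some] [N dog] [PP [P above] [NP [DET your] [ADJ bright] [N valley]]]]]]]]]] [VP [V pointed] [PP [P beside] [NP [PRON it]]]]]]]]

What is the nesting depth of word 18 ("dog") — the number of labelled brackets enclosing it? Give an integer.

12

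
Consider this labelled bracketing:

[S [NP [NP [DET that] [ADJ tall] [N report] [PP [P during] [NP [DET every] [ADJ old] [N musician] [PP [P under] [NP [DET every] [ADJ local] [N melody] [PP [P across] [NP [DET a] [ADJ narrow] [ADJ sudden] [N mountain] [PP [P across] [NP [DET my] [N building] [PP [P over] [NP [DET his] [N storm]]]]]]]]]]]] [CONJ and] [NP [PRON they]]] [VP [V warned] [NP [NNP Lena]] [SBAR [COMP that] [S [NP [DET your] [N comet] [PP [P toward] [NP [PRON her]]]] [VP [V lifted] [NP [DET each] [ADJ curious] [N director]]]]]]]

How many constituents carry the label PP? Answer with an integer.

6

The PP constituents are: [PP during every old musician under every local melody across a narrow sudden mountain across my building over his storm]; [PP under every local melody across a narrow sudden mountain across my building over his storm]; [PP across a narrow sudden mountain across my building over his storm]; [PP across my building over his storm]; [PP over his storm]; [PP toward her]. Total: 6.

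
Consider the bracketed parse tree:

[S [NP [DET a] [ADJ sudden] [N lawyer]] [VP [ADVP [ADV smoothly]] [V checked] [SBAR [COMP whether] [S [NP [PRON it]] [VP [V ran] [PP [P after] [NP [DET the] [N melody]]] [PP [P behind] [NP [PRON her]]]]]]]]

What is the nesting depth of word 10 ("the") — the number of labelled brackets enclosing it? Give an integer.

The word sits inside DET, which is inside NP, inside PP, inside VP, inside S, inside SBAR, inside VP, inside S — 8 brackets in all.

8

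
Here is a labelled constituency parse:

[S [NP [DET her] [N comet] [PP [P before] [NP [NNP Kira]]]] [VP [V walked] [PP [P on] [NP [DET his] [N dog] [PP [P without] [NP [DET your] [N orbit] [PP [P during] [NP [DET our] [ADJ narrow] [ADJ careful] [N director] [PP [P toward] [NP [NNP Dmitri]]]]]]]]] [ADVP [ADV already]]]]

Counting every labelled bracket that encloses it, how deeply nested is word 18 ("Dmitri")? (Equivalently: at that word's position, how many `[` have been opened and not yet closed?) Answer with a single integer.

11

Path from the root down to the word: S → VP → PP → NP → PP → NP → PP → NP → PP → NP → NNP. That is 11 enclosing brackets.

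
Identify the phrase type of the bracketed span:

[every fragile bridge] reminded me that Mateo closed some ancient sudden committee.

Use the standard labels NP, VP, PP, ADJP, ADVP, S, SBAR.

"bridge" is the head of the bracketed span, so the span is a noun phrase: NP.

NP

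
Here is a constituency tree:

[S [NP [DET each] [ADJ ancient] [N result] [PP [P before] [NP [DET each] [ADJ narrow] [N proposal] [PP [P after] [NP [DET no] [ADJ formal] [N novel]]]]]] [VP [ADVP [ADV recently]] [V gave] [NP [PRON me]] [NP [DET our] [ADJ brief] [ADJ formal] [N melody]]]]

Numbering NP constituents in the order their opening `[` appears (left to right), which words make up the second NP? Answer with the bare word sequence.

In left-to-right order the NP constituents are "each ancient result before each narrow proposal after no formal novel"; "each narrow proposal after no formal novel"; "no formal novel"; "me"; "our brief formal melody". Number 2 is "each narrow proposal after no formal novel".

each narrow proposal after no formal novel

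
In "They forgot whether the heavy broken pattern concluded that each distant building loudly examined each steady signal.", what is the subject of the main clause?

they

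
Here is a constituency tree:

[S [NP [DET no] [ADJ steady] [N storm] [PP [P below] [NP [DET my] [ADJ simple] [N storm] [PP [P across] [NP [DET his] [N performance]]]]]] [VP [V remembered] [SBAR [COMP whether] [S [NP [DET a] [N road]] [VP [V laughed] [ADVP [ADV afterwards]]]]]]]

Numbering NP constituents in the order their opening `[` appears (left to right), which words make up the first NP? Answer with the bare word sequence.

In left-to-right order the NP constituents are "no steady storm below my simple storm across his performance"; "my simple storm across his performance"; "his performance"; "a road". Number 1 is "no steady storm below my simple storm across his performance".

no steady storm below my simple storm across his performance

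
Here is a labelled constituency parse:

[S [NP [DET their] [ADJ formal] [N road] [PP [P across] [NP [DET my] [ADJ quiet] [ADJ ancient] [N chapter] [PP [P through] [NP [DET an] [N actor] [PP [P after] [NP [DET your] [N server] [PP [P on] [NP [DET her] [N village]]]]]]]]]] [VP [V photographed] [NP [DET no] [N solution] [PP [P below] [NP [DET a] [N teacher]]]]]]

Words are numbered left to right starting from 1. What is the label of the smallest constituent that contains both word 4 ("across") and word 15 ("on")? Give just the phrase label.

PP

The smallest bracket enclosing both words is [PP across my quiet ancient chapter through an actor after your server on her village], so the label is PP.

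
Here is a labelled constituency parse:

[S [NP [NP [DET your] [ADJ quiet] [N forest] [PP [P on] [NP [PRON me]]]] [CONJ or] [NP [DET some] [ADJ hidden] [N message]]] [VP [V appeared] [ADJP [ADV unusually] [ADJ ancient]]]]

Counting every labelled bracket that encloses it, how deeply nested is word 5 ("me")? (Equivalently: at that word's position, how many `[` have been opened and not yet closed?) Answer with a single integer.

6

Counting open brackets not yet closed at "me": [S [NP [NP [PP [NP [PRON = 6.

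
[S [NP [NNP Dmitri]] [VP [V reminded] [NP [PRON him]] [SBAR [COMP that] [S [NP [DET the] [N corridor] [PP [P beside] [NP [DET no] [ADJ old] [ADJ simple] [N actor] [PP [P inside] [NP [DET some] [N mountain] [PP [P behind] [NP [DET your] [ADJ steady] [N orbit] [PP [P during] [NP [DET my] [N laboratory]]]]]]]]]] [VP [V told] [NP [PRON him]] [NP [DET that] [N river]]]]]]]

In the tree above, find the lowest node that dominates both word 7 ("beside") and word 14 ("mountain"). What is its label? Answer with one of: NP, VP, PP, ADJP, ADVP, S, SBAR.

The smallest bracket enclosing both words is [PP beside no old simple actor inside some mountain behind your steady orbit during my laboratory], so the label is PP.

PP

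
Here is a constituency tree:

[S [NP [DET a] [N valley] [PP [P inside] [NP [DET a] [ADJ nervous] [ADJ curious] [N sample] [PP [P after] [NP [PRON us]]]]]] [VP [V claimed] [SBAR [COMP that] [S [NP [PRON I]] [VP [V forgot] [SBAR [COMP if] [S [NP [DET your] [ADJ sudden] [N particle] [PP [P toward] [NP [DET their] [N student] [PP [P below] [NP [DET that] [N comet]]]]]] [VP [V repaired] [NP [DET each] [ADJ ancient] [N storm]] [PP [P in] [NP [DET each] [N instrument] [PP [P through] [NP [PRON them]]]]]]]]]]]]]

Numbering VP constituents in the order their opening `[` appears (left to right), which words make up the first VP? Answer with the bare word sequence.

claimed that I forgot if your sudden particle toward their student below that comet repaired each ancient storm in each instrument through them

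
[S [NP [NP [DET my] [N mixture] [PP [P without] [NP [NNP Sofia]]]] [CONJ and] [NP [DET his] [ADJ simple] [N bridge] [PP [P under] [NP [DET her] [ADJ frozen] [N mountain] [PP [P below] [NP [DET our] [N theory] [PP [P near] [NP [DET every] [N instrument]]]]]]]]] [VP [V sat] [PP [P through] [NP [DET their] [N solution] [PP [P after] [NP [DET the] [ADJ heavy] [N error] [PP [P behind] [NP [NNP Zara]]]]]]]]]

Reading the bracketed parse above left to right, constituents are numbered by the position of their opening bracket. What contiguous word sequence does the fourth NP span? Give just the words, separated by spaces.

his simple bridge under her frozen mountain below our theory near every instrument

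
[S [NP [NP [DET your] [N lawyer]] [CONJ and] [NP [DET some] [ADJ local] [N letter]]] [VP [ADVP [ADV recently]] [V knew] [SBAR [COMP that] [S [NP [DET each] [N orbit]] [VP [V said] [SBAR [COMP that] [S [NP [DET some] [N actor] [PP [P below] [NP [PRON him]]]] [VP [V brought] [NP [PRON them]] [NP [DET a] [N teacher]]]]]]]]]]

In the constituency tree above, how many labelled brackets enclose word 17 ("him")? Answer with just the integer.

11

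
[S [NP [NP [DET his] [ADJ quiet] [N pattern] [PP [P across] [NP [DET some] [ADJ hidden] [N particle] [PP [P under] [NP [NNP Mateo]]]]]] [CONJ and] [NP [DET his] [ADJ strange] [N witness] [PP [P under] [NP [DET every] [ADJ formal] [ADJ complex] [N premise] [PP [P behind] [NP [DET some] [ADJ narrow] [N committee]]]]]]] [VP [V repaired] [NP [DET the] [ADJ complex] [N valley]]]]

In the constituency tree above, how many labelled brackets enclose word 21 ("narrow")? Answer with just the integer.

Counting open brackets not yet closed at "narrow": [S [NP [NP [PP [NP [PP [NP [ADJ = 8.

8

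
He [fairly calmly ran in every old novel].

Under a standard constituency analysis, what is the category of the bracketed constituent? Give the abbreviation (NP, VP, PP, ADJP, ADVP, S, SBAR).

VP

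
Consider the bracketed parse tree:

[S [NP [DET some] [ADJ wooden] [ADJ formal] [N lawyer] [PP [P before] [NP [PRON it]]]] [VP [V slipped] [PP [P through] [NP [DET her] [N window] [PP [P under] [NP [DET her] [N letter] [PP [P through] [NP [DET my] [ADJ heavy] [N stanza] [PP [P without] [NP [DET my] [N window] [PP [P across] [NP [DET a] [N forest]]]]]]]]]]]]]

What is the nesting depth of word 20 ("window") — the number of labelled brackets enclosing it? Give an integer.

11

Counting open brackets not yet closed at "window": [S [VP [PP [NP [PP [NP [PP [NP [PP [NP [N = 11.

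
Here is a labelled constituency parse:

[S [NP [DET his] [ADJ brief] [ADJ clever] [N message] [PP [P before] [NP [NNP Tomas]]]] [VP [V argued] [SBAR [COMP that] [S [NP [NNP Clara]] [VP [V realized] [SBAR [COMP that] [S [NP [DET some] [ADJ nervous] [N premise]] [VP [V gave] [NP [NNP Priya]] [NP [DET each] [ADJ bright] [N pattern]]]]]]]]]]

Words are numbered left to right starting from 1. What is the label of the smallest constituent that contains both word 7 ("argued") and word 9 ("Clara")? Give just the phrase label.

VP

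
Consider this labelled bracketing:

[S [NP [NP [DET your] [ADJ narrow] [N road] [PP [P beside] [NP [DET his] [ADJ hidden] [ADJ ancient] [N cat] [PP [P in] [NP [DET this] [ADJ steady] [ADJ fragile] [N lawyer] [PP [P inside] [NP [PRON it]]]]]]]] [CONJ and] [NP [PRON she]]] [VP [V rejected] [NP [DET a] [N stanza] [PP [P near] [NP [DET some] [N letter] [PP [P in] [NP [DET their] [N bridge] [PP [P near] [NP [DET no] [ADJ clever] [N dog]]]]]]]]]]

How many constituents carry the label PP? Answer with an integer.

Scanning left to right, an opening `[PP` appears at word positions 4, 9, 14, 21, 24, 27 — 6 in total.

6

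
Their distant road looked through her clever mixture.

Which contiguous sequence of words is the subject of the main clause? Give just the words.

their distant road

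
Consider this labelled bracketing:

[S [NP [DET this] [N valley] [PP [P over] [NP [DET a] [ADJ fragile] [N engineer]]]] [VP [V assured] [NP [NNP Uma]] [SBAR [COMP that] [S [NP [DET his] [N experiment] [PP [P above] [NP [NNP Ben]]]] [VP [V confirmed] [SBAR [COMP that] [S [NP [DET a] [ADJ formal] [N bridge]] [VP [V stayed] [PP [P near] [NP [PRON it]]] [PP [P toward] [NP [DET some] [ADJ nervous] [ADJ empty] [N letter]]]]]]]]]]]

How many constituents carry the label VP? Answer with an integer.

3

Scanning left to right, an opening `[VP` appears at word positions 7, 14, 19 — 3 in total.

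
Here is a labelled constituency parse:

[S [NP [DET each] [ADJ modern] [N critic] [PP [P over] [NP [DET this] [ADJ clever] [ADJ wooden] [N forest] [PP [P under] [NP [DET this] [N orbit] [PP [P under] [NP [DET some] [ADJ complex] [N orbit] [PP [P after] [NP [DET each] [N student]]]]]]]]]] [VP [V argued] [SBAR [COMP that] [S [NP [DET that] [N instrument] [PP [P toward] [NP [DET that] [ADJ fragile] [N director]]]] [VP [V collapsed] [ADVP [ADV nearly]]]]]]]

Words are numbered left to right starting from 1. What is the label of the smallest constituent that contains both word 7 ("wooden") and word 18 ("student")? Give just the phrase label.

NP

Both words fall inside [NP this clever wooden forest under this orbit under some complex orbit after each student] (words 5–18), and no smaller constituent contains them both. Label: NP.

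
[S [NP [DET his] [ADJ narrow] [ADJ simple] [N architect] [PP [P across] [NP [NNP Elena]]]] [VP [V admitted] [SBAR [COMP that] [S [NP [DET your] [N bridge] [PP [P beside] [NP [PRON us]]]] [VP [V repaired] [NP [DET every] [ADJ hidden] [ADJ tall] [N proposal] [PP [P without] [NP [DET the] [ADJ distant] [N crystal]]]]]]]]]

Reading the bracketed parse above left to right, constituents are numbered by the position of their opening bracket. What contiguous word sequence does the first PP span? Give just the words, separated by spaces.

across Elena

In left-to-right order the PP constituents are "across Elena"; "beside us"; "without the distant crystal". Number 1 is "across Elena".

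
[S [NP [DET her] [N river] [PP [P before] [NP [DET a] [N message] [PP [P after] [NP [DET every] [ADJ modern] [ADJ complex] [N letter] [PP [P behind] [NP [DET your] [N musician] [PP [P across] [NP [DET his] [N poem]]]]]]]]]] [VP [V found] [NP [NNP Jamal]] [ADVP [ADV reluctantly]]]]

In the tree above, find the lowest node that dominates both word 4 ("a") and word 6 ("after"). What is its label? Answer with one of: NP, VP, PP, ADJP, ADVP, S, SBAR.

Word 4 lies under S → NP → PP → NP → DET; word 6 lies under S → NP → PP → NP → PP → P. The lowest shared node is the NP.

NP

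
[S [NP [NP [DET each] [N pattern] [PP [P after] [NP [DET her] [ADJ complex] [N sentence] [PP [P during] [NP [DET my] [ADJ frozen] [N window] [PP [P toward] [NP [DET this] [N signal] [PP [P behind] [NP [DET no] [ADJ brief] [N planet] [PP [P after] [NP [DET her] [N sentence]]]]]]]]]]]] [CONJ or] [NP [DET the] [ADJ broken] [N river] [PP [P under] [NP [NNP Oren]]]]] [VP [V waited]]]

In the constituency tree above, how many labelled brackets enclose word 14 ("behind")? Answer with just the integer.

Counting open brackets not yet closed at "behind": [S [NP [NP [PP [NP [PP [NP [PP [NP [PP [P = 11.

11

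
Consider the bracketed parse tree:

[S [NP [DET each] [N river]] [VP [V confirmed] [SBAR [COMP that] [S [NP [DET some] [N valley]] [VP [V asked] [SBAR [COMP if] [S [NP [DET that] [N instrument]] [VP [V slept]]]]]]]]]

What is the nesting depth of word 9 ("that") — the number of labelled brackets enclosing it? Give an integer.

9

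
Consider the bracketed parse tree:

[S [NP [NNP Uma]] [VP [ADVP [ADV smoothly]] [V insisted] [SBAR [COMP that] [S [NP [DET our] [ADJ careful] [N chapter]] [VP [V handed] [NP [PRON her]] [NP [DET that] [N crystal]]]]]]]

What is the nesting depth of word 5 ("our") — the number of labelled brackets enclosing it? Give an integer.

Counting open brackets not yet closed at "our": [S [VP [SBAR [S [NP [DET = 6.

6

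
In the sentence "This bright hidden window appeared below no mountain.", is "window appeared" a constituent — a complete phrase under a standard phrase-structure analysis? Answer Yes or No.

The sequence begins inside the noun phrase "this bright hidden window" and ends inside the verb phrase "appeared below no mountain"; it crosses a phrase boundary, so no single node in the tree spans exactly those words.

No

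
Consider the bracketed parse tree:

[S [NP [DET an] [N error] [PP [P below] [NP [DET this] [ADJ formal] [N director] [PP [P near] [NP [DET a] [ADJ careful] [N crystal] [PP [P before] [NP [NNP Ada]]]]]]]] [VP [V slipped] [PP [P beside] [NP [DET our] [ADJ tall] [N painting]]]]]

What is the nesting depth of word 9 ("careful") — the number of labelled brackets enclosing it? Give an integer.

7

Counting open brackets not yet closed at "careful": [S [NP [PP [NP [PP [NP [ADJ = 7.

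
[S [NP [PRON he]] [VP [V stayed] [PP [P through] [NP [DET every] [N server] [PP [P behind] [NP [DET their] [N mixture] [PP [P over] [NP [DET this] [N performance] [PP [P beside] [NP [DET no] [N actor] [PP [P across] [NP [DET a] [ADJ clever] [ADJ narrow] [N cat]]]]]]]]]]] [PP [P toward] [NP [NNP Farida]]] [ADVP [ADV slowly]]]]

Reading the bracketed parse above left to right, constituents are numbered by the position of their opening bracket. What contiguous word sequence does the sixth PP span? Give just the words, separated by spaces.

Opening `[PP` markers occur at word positions 3, 6, 9, 12, 15, 20; the sixth of these opens the constituent [PP toward Farida].

toward Farida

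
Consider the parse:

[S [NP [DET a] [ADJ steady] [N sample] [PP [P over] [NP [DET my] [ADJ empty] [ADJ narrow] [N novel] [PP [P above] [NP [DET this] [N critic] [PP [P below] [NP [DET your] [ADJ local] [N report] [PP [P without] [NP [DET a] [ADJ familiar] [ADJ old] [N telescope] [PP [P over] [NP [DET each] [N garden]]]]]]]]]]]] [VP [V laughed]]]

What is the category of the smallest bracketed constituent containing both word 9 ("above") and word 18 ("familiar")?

PP

Word 9 lies under S → NP → PP → NP → PP → P; word 18 lies under S → NP → PP → NP → PP → NP → PP → NP → PP → NP → ADJ. The lowest shared node is the PP.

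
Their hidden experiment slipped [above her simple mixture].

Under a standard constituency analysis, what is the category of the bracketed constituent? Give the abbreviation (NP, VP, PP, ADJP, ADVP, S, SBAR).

The span is built around the preposition "above" — a prepositional phrase (PP).

PP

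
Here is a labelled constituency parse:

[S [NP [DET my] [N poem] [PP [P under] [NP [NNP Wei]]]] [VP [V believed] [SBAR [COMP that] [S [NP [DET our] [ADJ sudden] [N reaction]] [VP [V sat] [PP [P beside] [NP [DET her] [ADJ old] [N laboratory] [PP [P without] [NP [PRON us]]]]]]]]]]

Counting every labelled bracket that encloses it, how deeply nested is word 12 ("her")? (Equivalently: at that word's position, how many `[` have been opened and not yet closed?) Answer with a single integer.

8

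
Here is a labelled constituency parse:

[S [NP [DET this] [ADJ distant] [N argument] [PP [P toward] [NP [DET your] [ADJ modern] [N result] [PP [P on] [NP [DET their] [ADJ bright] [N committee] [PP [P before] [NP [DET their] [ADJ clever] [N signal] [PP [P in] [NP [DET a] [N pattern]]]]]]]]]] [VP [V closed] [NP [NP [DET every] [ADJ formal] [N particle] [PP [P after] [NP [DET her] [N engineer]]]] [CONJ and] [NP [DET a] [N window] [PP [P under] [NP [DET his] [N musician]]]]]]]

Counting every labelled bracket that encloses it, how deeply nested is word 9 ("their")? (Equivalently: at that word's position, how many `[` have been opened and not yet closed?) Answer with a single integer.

The word sits inside DET, which is inside NP, inside PP, inside NP, inside PP, inside NP, inside S — 7 brackets in all.

7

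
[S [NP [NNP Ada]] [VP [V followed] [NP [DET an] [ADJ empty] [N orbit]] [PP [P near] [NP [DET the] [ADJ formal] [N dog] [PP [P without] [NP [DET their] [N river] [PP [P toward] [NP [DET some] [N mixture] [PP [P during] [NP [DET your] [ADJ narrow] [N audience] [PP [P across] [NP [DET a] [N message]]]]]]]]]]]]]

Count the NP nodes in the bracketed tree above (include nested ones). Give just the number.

Scanning left to right, an opening `[NP` appears at word positions 1, 3, 7, 11, 14, 17, 21 — 7 in total.

7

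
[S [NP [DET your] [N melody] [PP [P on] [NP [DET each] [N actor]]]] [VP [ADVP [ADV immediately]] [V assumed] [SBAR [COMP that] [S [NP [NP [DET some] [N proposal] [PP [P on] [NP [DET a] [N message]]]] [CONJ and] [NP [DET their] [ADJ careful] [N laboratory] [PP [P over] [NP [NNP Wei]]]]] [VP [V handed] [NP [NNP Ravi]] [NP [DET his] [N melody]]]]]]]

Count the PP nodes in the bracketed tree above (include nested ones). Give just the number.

The PP constituents are: [PP on each actor]; [PP on a message]; [PP over Wei]. Total: 3.

3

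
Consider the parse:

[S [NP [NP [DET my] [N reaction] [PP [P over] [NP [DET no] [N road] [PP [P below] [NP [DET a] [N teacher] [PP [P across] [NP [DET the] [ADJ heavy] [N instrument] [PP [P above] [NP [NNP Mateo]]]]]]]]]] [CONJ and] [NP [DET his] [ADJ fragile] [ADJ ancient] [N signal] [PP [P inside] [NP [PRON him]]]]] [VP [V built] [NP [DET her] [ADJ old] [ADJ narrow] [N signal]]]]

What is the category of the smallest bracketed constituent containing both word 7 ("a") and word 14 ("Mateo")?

NP

Word 7 lies under S → NP → NP → PP → NP → PP → NP → DET; word 14 lies under S → NP → NP → PP → NP → PP → NP → PP → NP → PP → NP → NNP. The lowest shared node is the NP.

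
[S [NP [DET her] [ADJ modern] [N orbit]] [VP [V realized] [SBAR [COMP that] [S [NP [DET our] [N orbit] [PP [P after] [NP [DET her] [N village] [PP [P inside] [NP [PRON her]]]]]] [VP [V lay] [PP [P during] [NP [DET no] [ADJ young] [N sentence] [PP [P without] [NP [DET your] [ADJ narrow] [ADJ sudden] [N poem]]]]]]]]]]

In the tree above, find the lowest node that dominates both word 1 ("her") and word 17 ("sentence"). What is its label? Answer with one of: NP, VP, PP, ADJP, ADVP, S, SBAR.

S

Word 1 lies under S → NP → DET; word 17 lies under S → VP → SBAR → S → VP → PP → NP → N. The lowest shared node is the S.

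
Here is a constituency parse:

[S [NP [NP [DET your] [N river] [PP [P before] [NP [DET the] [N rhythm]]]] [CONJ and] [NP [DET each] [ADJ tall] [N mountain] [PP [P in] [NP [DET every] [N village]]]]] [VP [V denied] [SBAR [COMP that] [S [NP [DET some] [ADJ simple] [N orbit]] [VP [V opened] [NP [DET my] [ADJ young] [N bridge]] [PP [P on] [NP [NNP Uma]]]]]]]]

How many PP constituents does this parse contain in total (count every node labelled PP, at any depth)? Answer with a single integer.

Listing each PP by its span: [PP before the rhythm]; [PP in every village]; [PP on Uma] — that makes 3.

3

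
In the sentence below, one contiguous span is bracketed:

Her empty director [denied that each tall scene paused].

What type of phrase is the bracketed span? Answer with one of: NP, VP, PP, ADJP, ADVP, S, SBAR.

VP

The span is built around the verb "denied" — a verb phrase (VP).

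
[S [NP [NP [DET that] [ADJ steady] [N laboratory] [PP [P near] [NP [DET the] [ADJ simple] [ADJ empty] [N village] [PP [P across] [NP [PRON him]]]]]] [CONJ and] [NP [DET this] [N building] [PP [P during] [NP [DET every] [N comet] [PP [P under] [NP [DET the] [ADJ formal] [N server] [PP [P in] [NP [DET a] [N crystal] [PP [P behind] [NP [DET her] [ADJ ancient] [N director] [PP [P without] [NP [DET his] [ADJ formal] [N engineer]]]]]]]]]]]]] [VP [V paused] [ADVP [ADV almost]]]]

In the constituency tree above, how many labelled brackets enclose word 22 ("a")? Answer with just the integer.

10

Path from the root down to the word: S → NP → NP → PP → NP → PP → NP → PP → NP → DET. That is 10 enclosing brackets.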